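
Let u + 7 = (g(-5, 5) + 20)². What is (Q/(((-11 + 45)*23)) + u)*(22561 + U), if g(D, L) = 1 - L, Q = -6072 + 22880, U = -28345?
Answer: -611733192/391 ≈ -1.5645e+6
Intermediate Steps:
Q = 16808
u = 249 (u = -7 + ((1 - 1*5) + 20)² = -7 + ((1 - 5) + 20)² = -7 + (-4 + 20)² = -7 + 16² = -7 + 256 = 249)
(Q/(((-11 + 45)*23)) + u)*(22561 + U) = (16808/(((-11 + 45)*23)) + 249)*(22561 - 28345) = (16808/((34*23)) + 249)*(-5784) = (16808/782 + 249)*(-5784) = (16808*(1/782) + 249)*(-5784) = (8404/391 + 249)*(-5784) = (105763/391)*(-5784) = -611733192/391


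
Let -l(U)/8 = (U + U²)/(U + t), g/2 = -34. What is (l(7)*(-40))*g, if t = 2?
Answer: -1218560/9 ≈ -1.3540e+5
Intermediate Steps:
g = -68 (g = 2*(-34) = -68)
l(U) = -8*(U + U²)/(2 + U) (l(U) = -8*(U + U²)/(U + 2) = -8*(U + U²)/(2 + U))
(l(7)*(-40))*g = (-8*7*(1 + 7)/(2 + 7)*(-40))*(-68) = (-8*7*8/9*(-40))*(-68) = (-8*7*⅑*8*(-40))*(-68) = -448/9*(-40)*(-68) = (17920/9)*(-68) = -1218560/9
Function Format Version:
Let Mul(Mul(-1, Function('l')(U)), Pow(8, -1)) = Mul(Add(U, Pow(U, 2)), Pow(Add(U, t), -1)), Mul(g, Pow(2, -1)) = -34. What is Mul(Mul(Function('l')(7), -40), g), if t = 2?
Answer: Rational(-1218560, 9) ≈ -1.3540e+5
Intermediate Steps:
g = -68 (g = Mul(2, -34) = -68)
Function('l')(U) = Mul(-8, Pow(Add(2, U), -1), Add(U, Pow(U, 2))) (Function('l')(U) = Mul(-8, Mul(Add(U, Pow(U, 2)), Pow(Add(U, 2), -1))) = Mul(-8, Mul(Add(U, Pow(U, 2)), Pow(Add(2, U), -1))) = Mul(-8, Mul(Pow(Add(2, U), -1), Add(U, Pow(U, 2)))) = Mul(-8, Pow(Add(2, U), -1), Add(U, Pow(U, 2))))
Mul(Mul(Function('l')(7), -40), g) = Mul(Mul(Mul(-8, 7, Pow(Add(2, 7), -1), Add(1, 7)), -40), -68) = Mul(Mul(Mul(-8, 7, Pow(9, -1), 8), -40), -68) = Mul(Mul(Mul(-8, 7, Rational(1, 9), 8), -40), -68) = Mul(Mul(Rational(-448, 9), -40), -68) = Mul(Rational(17920, 9), -68) = Rational(-1218560, 9)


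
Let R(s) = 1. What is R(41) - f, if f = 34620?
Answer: -34619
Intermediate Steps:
R(41) - f = 1 - 1*34620 = 1 - 34620 = -34619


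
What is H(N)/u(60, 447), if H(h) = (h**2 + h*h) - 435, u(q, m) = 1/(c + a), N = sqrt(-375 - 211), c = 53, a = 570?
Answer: -1001161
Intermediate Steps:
N = I*sqrt(586) (N = sqrt(-586) = I*sqrt(586) ≈ 24.207*I)
u(q, m) = 1/623 (u(q, m) = 1/(53 + 570) = 1/623)
H(h) = -435 + 2*h**2 (H(h) = (h**2 + h**2) - 435 = 2*h**2 - 435 = -435 + 2*h**2)
H(N)/u(60, 447) = (-435 + 2*(I*sqrt(586))**2)/(1/623) = (-435 + 2*(-586))*623 = (-435 - 1172)*623 = -1607*623 = -1001161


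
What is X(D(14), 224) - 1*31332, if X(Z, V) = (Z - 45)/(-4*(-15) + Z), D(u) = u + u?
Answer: -2757233/88 ≈ -31332.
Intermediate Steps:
D(u) = 2*u
X(Z, V) = (-45 + Z)/(60 + Z)
X(D(14), 224) - 1*31332 = (-45 + 2*14)/(60 + 2*14) - 1*31332 = (-45 + 28)/(60 + 28) - 31332 = -17/88 - 31332 = -2757233/88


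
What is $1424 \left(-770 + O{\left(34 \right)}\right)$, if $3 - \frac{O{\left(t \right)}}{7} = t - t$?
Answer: $-1066576$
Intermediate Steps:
$O{\left(t \right)} = 21$ ($O{\left(t \right)} = 21 - 7 \left(t - t\right) = 21 - 0 = 21 + 0 = 21$)
$1424 \left(-770 + O{\left(34 \right)}\right) = 1424 \left(-770 + 21\right) = 1424 \left(-749\right) = -1066576$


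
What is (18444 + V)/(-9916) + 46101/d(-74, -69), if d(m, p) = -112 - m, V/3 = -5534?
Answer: -57150939/47101 ≈ -1213.4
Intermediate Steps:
V = -16602 (V = 3*(-5534) = -16602)
(18444 + V)/(-9916) + 46101/d(-74, -69) = (18444 - 16602)/(-9916) + 46101/(-112 - 1*(-74)) = 1842*(-1/9916) + 46101/(-112 + 74) = -921/4958 + 46101/(-38) = -921/4958 + 46101*(-1/38) = -921/4958 - 46101/38 = -57150939/47101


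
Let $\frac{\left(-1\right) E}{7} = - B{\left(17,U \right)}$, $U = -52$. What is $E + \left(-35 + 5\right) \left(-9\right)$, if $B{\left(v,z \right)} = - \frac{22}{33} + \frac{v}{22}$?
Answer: $\frac{17869}{66} \approx 270.74$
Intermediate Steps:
$B{\left(v,z \right)} = - \frac{2}{3} + \frac{v}{22}$ ($B{\left(v,z \right)} = \left(-22\right) \frac{1}{33} + v \frac{1}{22} = - \frac{2}{3} + \frac{v}{22}$)
$E = \frac{49}{66}$ ($E = - 7 \left(- (- \frac{2}{3} + \frac{1}{22} \cdot 17)\right) = - 7 \left(- (- \frac{2}{3} + \frac{17}{22})\right) = - 7 \left(\left(-1\right) \frac{7}{66}\right) = \left(-7\right) \left(- \frac{7}{66}\right) = \frac{49}{66} \approx 0.74242$)
$E + \left(-35 + 5\right) \left(-9\right) = \frac{49}{66} + \left(-35 + 5\right) \left(-9\right) = \frac{49}{66} - -270 = \frac{49}{66} + 270 = \frac{17869}{66}$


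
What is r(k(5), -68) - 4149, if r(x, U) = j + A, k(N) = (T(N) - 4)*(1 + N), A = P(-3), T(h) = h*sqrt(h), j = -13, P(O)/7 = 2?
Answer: -4148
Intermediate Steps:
P(O) = 14 (P(O) = 7*2 = 14)
T(h) = h**(3/2)
A = 14
k(N) = (1 + N)*(-4 + N**(3/2)) (k(N) = (N**(3/2) - 4)*(1 + N) = (-4 + N**(3/2))*(1 + N) = (1 + N)*(-4 + N**(3/2)))
r(x, U) = 1 (r(x, U) = -13 + 14 = 1)
r(k(5), -68) - 4149 = 1 - 4149 = -4148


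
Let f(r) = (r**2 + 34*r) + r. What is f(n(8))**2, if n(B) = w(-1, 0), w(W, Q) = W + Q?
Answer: 1156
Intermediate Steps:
w(W, Q) = Q + W
n(B) = -1 (n(B) = 0 - 1 = -1)
f(r) = r**2 + 35*r
f(n(8))**2 = (-(35 - 1))**2 = (-1*34)**2 = (-34)**2 = 1156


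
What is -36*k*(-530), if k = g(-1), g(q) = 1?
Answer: 19080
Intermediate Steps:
k = 1
-36*k*(-530) = -36*1*(-530) = -36*(-530) = 19080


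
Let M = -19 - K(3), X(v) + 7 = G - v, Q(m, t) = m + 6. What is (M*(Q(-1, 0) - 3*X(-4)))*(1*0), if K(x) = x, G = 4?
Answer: 0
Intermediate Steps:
Q(m, t) = 6 + m
X(v) = -3 - v (X(v) = -7 + (4 - v) = -3 - v)
M = -22 (M = -19 - 1*3 = -19 - 3 = -22)
(M*(Q(-1, 0) - 3*X(-4)))*(1*0) = (-22*((6 - 1) - 3*(-3 - 1*(-4))))*(1*0) = -22*(5 - 3*(-3 + 4))*0 = -22*(5 - 3*1)*0 = -22*(5 - 3)*0 = -22*2*0 = -44*0 = 0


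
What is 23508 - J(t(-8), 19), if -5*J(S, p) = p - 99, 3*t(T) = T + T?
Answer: 23492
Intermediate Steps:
t(T) = 2*T/3 (t(T) = (T + T)/3 = (2*T)/3 = 2*T/3)
J(S, p) = 99/5 - p/5 (J(S, p) = -(p - 99)/5 = -(-99 + p)/5 = 99/5 - p/5)
23508 - J(t(-8), 19) = 23508 - (99/5 - 1/5*19) = 23508 - (99/5 - 19/5) = 23508 - 1*16 = 23508 - 16 = 23492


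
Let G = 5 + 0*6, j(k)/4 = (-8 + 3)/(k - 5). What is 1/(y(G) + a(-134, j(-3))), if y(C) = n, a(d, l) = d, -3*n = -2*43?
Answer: -3/316 ≈ -0.0094937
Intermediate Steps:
j(k) = -20/(-5 + k) (j(k) = 4*((-8 + 3)/(k - 5)) = 4*(-5/(-5 + k)) = -20/(-5 + k))
n = 86/3 (n = -(-2)*43/3 = -1/3*(-86) = 86/3 ≈ 28.667)
G = 5 (G = 5 + 0 = 5)
y(C) = 86/3
1/(y(G) + a(-134, j(-3))) = 1/(86/3 - 134) = 1/(-316/3) = -3/316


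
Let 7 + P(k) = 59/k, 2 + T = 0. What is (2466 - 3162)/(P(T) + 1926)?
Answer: -1392/3779 ≈ -0.36835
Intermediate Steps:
T = -2 (T = -2 + 0 = -2)
P(k) = -7 + 59/k
(2466 - 3162)/(P(T) + 1926) = (2466 - 3162)/((-7 + 59/(-2)) + 1926) = -696/((-7 + 59*(-½)) + 1926) = -696/((-7 - 59/2) + 1926) = -696/(-73/2 + 1926) = -696/3779/2 = -696*2/3779 = -1392/3779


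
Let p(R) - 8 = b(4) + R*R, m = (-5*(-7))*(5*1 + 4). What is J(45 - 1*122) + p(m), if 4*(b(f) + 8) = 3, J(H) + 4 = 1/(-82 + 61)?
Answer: 8334623/84 ≈ 99222.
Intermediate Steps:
J(H) = -85/21 (J(H) = -4 + 1/(-82 + 61) = -4 + 1/(-21) = -4 - 1/21 = -85/21)
b(f) = -29/4 (b(f) = -8 + (¼)*3 = -8 + ¾ = -29/4)
m = 315 (m = 35*(5 + 4) = 35*9 = 315)
p(R) = ¾ + R² (p(R) = 8 + (-29/4 + R*R) = 8 + (-29/4 + R²) = ¾ + R²)
J(45 - 1*122) + p(m) = -85/21 + (¾ + 315²) = -85/21 + (¾ + 99225) = -85/21 + 396903/4 = 8334623/84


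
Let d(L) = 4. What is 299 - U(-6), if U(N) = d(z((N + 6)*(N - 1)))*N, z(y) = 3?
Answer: 323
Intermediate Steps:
U(N) = 4*N
299 - U(-6) = 299 - 4*(-6) = 299 - 1*(-24) = 299 + 24 = 323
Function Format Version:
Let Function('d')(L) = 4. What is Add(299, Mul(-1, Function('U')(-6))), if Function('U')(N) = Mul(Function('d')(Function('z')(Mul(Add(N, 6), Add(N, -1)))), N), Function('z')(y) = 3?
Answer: 323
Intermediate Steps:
Function('U')(N) = Mul(4, N)
Add(299, Mul(-1, Function('U')(-6))) = Add(299, Mul(-1, Mul(4, -6))) = Add(299, Mul(-1, -24)) = Add(299, 24) = 323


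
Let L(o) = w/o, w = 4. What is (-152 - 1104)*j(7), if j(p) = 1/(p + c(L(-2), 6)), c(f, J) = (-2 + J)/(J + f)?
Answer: -157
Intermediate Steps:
L(o) = 4/o
c(f, J) = (-2 + J)/(J + f)
j(p) = 1/(1 + p) (j(p) = 1/(p + (-2 + 6)/(6 + 4/(-2))) = 1/(p + 4/(6 + 4*(-½))) = 1/(p + 4/(6 - 2)) = 1/(p + 4/4) = 1/(p + (¼)*4) = 1/(p + 1) = 1/(1 + p))
(-152 - 1104)*j(7) = (-152 - 1104)/(1 + 7) = -1256/8 = -1256*⅛ = -157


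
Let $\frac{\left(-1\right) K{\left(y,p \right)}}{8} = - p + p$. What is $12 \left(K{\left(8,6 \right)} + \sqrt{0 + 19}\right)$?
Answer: $12 \sqrt{19} \approx 52.307$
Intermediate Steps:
$K{\left(y,p \right)} = 0$ ($K{\left(y,p \right)} = - 8 \left(- p + p\right) = \left(-8\right) 0 = 0$)
$12 \left(K{\left(8,6 \right)} + \sqrt{0 + 19}\right) = 12 \left(0 + \sqrt{0 + 19}\right) = 12 \left(0 + \sqrt{19}\right) = 12 \sqrt{19}$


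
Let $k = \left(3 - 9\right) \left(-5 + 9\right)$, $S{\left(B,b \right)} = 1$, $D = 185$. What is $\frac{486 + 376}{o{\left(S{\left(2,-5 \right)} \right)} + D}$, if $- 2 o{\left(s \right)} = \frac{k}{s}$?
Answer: $\frac{862}{197} \approx 4.3756$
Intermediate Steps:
$k = -24$ ($k = \left(-6\right) 4 = -24$)
$o{\left(s \right)} = \frac{12}{s}$ ($o{\left(s \right)} = - \frac{\left(-24\right) \frac{1}{s}}{2} = \frac{12}{s}$)
$\frac{486 + 376}{o{\left(S{\left(2,-5 \right)} \right)} + D} = \frac{486 + 376}{\frac{12}{1} + 185} = \frac{862}{12 \cdot 1 + 185} = \frac{862}{12 + 185} = \frac{862}{197}$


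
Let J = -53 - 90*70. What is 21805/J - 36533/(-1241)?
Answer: 12060832/463769 ≈ 26.006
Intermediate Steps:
J = -6353 (J = -53 - 6300 = -6353)
21805/J - 36533/(-1241) = 21805/(-6353) - 36533/(-1241) = 21805*(-1/6353) - 36533*(-1/1241) = -21805/6353 + 2149/73 = 12060832/463769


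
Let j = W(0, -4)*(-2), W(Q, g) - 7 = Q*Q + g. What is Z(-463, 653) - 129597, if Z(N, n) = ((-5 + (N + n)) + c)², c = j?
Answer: -97556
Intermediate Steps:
W(Q, g) = 7 + g + Q² (W(Q, g) = 7 + (Q*Q + g) = 7 + (Q² + g) = 7 + (g + Q²) = 7 + g + Q²)
j = -6 (j = (7 - 4 + 0²)*(-2) = (7 - 4 + 0)*(-2) = 3*(-2) = -6)
c = -6
Z(N, n) = (-11 + N + n)² (Z(N, n) = ((-5 + (N + n)) - 6)² = ((-5 + N + n) - 6)² = (-11 + N + n)²)
Z(-463, 653) - 129597 = (-11 - 463 + 653)² - 129597 = 179² - 129597 = 32041 - 129597 = -97556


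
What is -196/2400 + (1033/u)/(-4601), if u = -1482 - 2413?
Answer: -175500811/2150507400 ≈ -0.081609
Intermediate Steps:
u = -3895
-196/2400 + (1033/u)/(-4601) = -196/2400 + (1033/(-3895))/(-4601) = -196*1/2400 + (1033*(-1/3895))*(-1/4601) = -49/600 - 1033/3895*(-1/4601) = -49/600 + 1033/17920895 = -175500811/2150507400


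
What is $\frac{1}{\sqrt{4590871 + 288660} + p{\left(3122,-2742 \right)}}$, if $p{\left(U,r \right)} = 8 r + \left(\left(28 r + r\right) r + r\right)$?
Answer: $\frac{218013678}{47529963790208153} - \frac{\sqrt{4879531}}{47529963790208153} \approx 4.5868 \cdot 10^{-9}$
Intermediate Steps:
$p{\left(U,r \right)} = 9 r + 29 r^{2}$ ($p{\left(U,r \right)} = 8 r + \left(29 r r + r\right) = 8 r + \left(29 r^{2} + r\right) = 8 r + \left(r + 29 r^{2}\right) = 9 r + 29 r^{2}$)
$\frac{1}{\sqrt{4590871 + 288660} + p{\left(3122,-2742 \right)}} = \frac{1}{\sqrt{4590871 + 288660} - 2742 \left(9 + 29 \left(-2742\right)\right)} = \frac{1}{\sqrt{4879531} - 2742 \left(9 - 79518\right)} = \frac{1}{\sqrt{4879531} - -218013678} = \frac{1}{\sqrt{4879531} + 218013678} = \frac{1}{218013678 + \sqrt{4879531}}$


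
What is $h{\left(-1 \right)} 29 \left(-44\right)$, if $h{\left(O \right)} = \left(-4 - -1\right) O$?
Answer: $-3828$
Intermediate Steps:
$h{\left(O \right)} = - 3 O$ ($h{\left(O \right)} = \left(-4 + 1\right) O = - 3 O$)
$h{\left(-1 \right)} 29 \left(-44\right) = \left(-3\right) \left(-1\right) 29 \left(-44\right) = 3 \cdot 29 \left(-44\right) = 87 \left(-44\right) = -3828$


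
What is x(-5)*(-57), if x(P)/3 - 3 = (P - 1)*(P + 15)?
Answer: 9747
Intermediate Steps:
x(P) = 9 + 3*(-1 + P)*(15 + P) (x(P) = 9 + 3*((P - 1)*(P + 15)) = 9 + 3*((-1 + P)*(15 + P)) = 9 + 3*(-1 + P)*(15 + P))
x(-5)*(-57) = (-36 + 3*(-5)² + 42*(-5))*(-57) = (-36 + 3*25 - 210)*(-57) = (-36 + 75 - 210)*(-57) = -171*(-57) = 9747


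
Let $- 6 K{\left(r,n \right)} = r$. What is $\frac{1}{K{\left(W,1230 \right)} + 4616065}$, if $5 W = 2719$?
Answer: $\frac{30}{138479231} \approx 2.1664 \cdot 10^{-7}$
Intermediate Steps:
$W = \frac{2719}{5}$ ($W = \frac{1}{5} \cdot 2719 = \frac{2719}{5} \approx 543.8$)
$K{\left(r,n \right)} = - \frac{r}{6}$
$\frac{1}{K{\left(W,1230 \right)} + 4616065} = \frac{1}{\left(- \frac{1}{6}\right) \frac{2719}{5} + 4616065} = \frac{1}{- \frac{2719}{30} + 4616065} = \frac{1}{\frac{138479231}{30}} = \frac{30}{138479231}$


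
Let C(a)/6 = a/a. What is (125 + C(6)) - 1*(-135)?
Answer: 266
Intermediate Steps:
C(a) = 6 (C(a) = 6*(a/a) = 6*1 = 6)
(125 + C(6)) - 1*(-135) = (125 + 6) - 1*(-135) = 131 + 135 = 266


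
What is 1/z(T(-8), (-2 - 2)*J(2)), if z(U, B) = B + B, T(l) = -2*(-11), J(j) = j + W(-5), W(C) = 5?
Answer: -1/56 ≈ -0.017857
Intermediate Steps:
J(j) = 5 + j (J(j) = j + 5 = 5 + j)
T(l) = 22
z(U, B) = 2*B
1/z(T(-8), (-2 - 2)*J(2)) = 1/(2*((-2 - 2)*(5 + 2))) = 1/(2*(-4*7)) = 1/(2*(-28)) = 1/(-56) = -1/56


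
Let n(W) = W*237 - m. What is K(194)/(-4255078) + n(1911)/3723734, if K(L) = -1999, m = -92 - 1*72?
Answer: 483824047201/3961194655313 ≈ 0.12214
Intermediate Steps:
m = -164 (m = -92 - 72 = -164)
n(W) = 164 + 237*W (n(W) = W*237 - 1*(-164) = 237*W + 164 = 164 + 237*W)
K(194)/(-4255078) + n(1911)/3723734 = -1999/(-4255078) + (164 + 237*1911)/3723734 = -1999*(-1/4255078) + (164 + 452907)*(1/3723734) = 1999/4255078 + 453071*(1/3723734) = 1999/4255078 + 453071/3723734 = 483824047201/3961194655313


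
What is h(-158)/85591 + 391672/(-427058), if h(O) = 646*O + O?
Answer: -38590014630/18276160639 ≈ -2.1115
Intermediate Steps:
h(O) = 647*O
h(-158)/85591 + 391672/(-427058) = (647*(-158))/85591 + 391672/(-427058) = -102226*1/85591 + 391672*(-1/427058) = -102226/85591 - 195836/213529 = -38590014630/18276160639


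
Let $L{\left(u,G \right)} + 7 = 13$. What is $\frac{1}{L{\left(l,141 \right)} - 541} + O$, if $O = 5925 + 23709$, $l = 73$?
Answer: $\frac{15854189}{535} \approx 29634.0$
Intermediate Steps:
$L{\left(u,G \right)} = 6$ ($L{\left(u,G \right)} = -7 + 13 = 6$)
$O = 29634$
$\frac{1}{L{\left(l,141 \right)} - 541} + O = \frac{1}{6 - 541} + 29634 = \frac{1}{-535} + 29634 = - \frac{1}{535} + 29634 = \frac{15854189}{535}$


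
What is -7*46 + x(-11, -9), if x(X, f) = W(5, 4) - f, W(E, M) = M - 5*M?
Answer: -329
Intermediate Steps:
W(E, M) = -4*M
x(X, f) = -16 - f (x(X, f) = -4*4 - f = -16 - f)
-7*46 + x(-11, -9) = -7*46 + (-16 - 1*(-9)) = -322 + (-16 + 9) = -322 - 7 = -329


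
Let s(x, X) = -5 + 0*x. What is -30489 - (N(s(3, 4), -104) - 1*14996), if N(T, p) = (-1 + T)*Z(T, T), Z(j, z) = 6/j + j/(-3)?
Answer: -77451/5 ≈ -15490.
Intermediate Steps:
Z(j, z) = 6/j - j/3 (Z(j, z) = 6/j + j*(-⅓) = 6/j - j/3)
s(x, X) = -5 (s(x, X) = -5 + 0 = -5)
N(T, p) = (-1 + T)*(6/T - T/3)
-30489 - (N(s(3, 4), -104) - 1*14996) = -30489 - (-⅓*(-1 - 5)*(-18 + (-5)²)/(-5) - 1*14996) = -30489 - (-⅓*(-⅕)*(-6)*(-18 + 25) - 14996) = -30489 - (-⅓*(-⅕)*(-6)*7 - 14996) = -30489 - (-14/5 - 14996) = -30489 - 1*(-74994/5) = -30489 + 74994/5 = -77451/5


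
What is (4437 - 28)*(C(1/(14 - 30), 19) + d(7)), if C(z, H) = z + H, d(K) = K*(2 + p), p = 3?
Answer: 3804967/16 ≈ 2.3781e+5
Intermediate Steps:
d(K) = 5*K (d(K) = K*(2 + 3) = K*5 = 5*K)
C(z, H) = H + z
(4437 - 28)*(C(1/(14 - 30), 19) + d(7)) = (4437 - 28)*((19 + 1/(14 - 30)) + 5*7) = 4409*((19 + 1/(-16)) + 35) = 4409*((19 - 1/16) + 35) = 4409*(303/16 + 35) = 4409*(863/16) = 3804967/16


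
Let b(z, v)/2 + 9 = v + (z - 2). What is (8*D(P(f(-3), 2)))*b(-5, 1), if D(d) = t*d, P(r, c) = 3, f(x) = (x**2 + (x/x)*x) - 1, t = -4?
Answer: 2880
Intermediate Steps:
f(x) = -1 + x + x**2 (f(x) = (x**2 + 1*x) - 1 = (x**2 + x) - 1 = (x + x**2) - 1 = -1 + x + x**2)
D(d) = -4*d
b(z, v) = -22 + 2*v + 2*z (b(z, v) = -18 + 2*(v + (z - 2)) = -18 + 2*(v + (-2 + z)) = -18 + 2*(-2 + v + z) = -18 + (-4 + 2*v + 2*z) = -22 + 2*v + 2*z)
(8*D(P(f(-3), 2)))*b(-5, 1) = (8*(-4*3))*(-22 + 2*1 + 2*(-5)) = (8*(-12))*(-22 + 2 - 10) = -96*(-30) = 2880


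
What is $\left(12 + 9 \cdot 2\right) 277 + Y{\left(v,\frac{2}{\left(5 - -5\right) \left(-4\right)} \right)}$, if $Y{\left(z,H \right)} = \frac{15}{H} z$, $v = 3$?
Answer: $7410$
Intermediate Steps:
$Y{\left(z,H \right)} = \frac{15 z}{H}$
$\left(12 + 9 \cdot 2\right) 277 + Y{\left(v,\frac{2}{\left(5 - -5\right) \left(-4\right)} \right)} = \left(12 + 9 \cdot 2\right) 277 + 15 \cdot 3 \frac{1}{2 \frac{1}{\left(5 - -5\right) \left(-4\right)}} = \left(12 + 18\right) 277 + 15 \cdot 3 \frac{1}{2 \frac{1}{\left(5 + 5\right) \left(-4\right)}} = 30 \cdot 277 + 15 \cdot 3 \frac{1}{2 \frac{1}{10 \left(-4\right)}} = 8310 + 15 \cdot 3 \frac{1}{2 \frac{1}{-40}} = 8310 + 15 \cdot 3 \frac{1}{2 \left(- \frac{1}{40}\right)} = 8310 + 15 \cdot 3 \frac{1}{- \frac{1}{20}} = 8310 + 15 \cdot 3 \left(-20\right) = 8310 - 900 = 7410$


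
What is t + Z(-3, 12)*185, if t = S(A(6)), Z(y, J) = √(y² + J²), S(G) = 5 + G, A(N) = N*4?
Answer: 29 + 555*√17 ≈ 2317.3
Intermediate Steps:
A(N) = 4*N
Z(y, J) = √(J² + y²)
t = 29 (t = 5 + 4*6 = 5 + 24 = 29)
t + Z(-3, 12)*185 = 29 + √(12² + (-3)²)*185 = 29 + √(144 + 9)*185 = 29 + √153*185 = 29 + (3*√17)*185 = 29 + 555*√17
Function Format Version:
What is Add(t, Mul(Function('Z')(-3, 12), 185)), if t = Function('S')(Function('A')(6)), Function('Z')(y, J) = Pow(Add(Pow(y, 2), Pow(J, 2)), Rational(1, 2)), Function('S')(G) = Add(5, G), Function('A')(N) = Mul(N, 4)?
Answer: Add(29, Mul(555, Pow(17, Rational(1, 2)))) ≈ 2317.3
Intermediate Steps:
Function('A')(N) = Mul(4, N)
Function('Z')(y, J) = Pow(Add(Pow(J, 2), Pow(y, 2)), Rational(1, 2))
t = 29 (t = Add(5, Mul(4, 6)) = Add(5, 24) = 29)
Add(t, Mul(Function('Z')(-3, 12), 185)) = Add(29, Mul(Pow(Add(Pow(12, 2), Pow(-3, 2)), Rational(1, 2)), 185)) = Add(29, Mul(Pow(Add(144, 9), Rational(1, 2)), 185)) = Add(29, Mul(Pow(153, Rational(1, 2)), 185)) = Add(29, Mul(Mul(3, Pow(17, Rational(1, 2))), 185)) = Add(29, Mul(555, Pow(17, Rational(1, 2))))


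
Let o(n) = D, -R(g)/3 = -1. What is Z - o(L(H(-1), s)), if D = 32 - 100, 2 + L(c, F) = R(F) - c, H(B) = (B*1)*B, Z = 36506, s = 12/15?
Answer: 36574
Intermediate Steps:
R(g) = 3 (R(g) = -3*(-1) = 3)
s = 4/5 (s = 12*(1/15) = 4/5 ≈ 0.80000)
H(B) = B**2 (H(B) = B*B = B**2)
L(c, F) = 1 - c (L(c, F) = -2 + (3 - c) = 1 - c)
D = -68
o(n) = -68
Z - o(L(H(-1), s)) = 36506 - 1*(-68) = 36506 + 68 = 36574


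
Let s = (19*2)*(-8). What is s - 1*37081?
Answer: -37385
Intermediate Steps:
s = -304 (s = 38*(-8) = -304)
s - 1*37081 = -304 - 1*37081 = -304 - 37081 = -37385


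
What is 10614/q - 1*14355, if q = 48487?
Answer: -696020271/48487 ≈ -14355.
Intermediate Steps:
10614/q - 1*14355 = 10614/48487 - 1*14355 = 10614*(1/48487) - 14355 = 10614/48487 - 14355 = -696020271/48487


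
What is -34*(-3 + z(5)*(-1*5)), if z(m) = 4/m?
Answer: 238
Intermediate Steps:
-34*(-3 + z(5)*(-1*5)) = -34*(-3 + (4/5)*(-1*5)) = -34*(-3 + (4*(⅕))*(-5)) = -34*(-3 + (⅘)*(-5)) = -34*(-3 - 4) = -34*(-7) = 238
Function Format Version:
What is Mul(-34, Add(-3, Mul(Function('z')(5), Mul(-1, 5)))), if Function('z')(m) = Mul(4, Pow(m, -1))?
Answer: 238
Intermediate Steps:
Mul(-34, Add(-3, Mul(Function('z')(5), Mul(-1, 5)))) = Mul(-34, Add(-3, Mul(Mul(4, Pow(5, -1)), Mul(-1, 5)))) = Mul(-34, Add(-3, Mul(Mul(4, Rational(1, 5)), -5))) = Mul(-34, Add(-3, Mul(Rational(4, 5), -5))) = Mul(-34, Add(-3, -4)) = Mul(-34, -7) = 238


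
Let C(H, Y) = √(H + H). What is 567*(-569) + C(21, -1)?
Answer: -322623 + √42 ≈ -3.2262e+5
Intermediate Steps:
C(H, Y) = √2*√H (C(H, Y) = √(2*H) = √2*√H)
567*(-569) + C(21, -1) = 567*(-569) + √2*√21 = -322623 + √42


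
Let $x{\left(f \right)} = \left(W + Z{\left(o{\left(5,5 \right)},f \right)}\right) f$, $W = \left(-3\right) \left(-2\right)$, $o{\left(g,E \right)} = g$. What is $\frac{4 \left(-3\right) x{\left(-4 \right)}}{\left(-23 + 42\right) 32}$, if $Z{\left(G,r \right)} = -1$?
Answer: $\frac{15}{38} \approx 0.39474$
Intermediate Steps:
$W = 6$
$x{\left(f \right)} = 5 f$ ($x{\left(f \right)} = \left(6 - 1\right) f = 5 f$)
$\frac{4 \left(-3\right) x{\left(-4 \right)}}{\left(-23 + 42\right) 32} = \frac{4 \left(-3\right) 5 \left(-4\right)}{\left(-23 + 42\right) 32} = \frac{\left(-12\right) \left(-20\right)}{19 \cdot 32} = \frac{240}{608} = 240 \cdot \frac{1}{608} = \frac{15}{38}$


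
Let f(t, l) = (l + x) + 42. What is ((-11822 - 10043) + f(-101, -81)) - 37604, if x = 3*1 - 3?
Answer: -59508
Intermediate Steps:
x = 0 (x = 3 - 3 = 0)
f(t, l) = 42 + l (f(t, l) = (l + 0) + 42 = l + 42 = 42 + l)
((-11822 - 10043) + f(-101, -81)) - 37604 = ((-11822 - 10043) + (42 - 81)) - 37604 = (-21865 - 39) - 37604 = -21904 - 37604 = -59508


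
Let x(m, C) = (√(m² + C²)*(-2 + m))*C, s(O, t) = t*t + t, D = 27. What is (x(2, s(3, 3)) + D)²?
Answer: 729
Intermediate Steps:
s(O, t) = t + t² (s(O, t) = t² + t = t + t²)
x(m, C) = C*√(C² + m²)*(-2 + m) (x(m, C) = (√(C² + m²)*(-2 + m))*C = C*√(C² + m²)*(-2 + m))
(x(2, s(3, 3)) + D)² = ((3*(1 + 3))*√((3*(1 + 3))² + 2²)*(-2 + 2) + 27)² = ((3*4)*√((3*4)² + 4)*0 + 27)² = (12*√(12² + 4)*0 + 27)² = (12*√(144 + 4)*0 + 27)² = (12*√148*0 + 27)² = (12*(2*√37)*0 + 27)² = (0 + 27)² = 27² = 729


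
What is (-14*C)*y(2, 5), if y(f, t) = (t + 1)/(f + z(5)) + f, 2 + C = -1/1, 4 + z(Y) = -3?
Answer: 168/5 ≈ 33.600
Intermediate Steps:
z(Y) = -7 (z(Y) = -4 - 3 = -7)
C = -3 (C = -2 - 1/1 = -2 - 1*1 = -2 - 1 = -3)
y(f, t) = f + (1 + t)/(-7 + f) (y(f, t) = (t + 1)/(f - 7) + f = (1 + t)/(-7 + f) + f = f + (1 + t)/(-7 + f))
(-14*C)*y(2, 5) = (-14*(-3))*((1 + 5 + 2² - 7*2)/(-7 + 2)) = 42*((1 + 5 + 4 - 14)/(-5)) = 42*(-⅕*(-4)) = 42*(⅘) = 168/5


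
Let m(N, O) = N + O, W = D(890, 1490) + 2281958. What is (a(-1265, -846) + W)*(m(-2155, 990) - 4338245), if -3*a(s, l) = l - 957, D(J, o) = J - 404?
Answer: -9907068303450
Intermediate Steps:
D(J, o) = -404 + J
W = 2282444 (W = (-404 + 890) + 2281958 = 486 + 2281958 = 2282444)
a(s, l) = 319 - l/3 (a(s, l) = -(l - 957)/3 = -(-957 + l)/3 = 319 - l/3)
(a(-1265, -846) + W)*(m(-2155, 990) - 4338245) = ((319 - ⅓*(-846)) + 2282444)*((-2155 + 990) - 4338245) = ((319 + 282) + 2282444)*(-1165 - 4338245) = (601 + 2282444)*(-4339410) = 2283045*(-4339410) = -9907068303450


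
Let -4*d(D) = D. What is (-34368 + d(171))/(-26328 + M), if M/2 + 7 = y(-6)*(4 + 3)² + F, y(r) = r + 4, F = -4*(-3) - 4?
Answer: 137643/106088 ≈ 1.2974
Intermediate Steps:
d(D) = -D/4
F = 8 (F = 12 - 4 = 8)
y(r) = 4 + r
M = -194 (M = -14 + 2*((4 - 6)*(4 + 3)² + 8) = -14 + 2*(-2*7² + 8) = -14 + 2*(-2*49 + 8) = -14 + 2*(-98 + 8) = -14 + 2*(-90) = -14 - 180 = -194)
(-34368 + d(171))/(-26328 + M) = (-34368 - ¼*171)/(-26328 - 194) = (-34368 - 171/4)/(-26522) = -137643/4*(-1/26522) = 137643/106088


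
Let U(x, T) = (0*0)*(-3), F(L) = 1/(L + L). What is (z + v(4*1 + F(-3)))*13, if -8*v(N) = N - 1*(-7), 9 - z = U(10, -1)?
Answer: 4771/48 ≈ 99.396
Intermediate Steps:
F(L) = 1/(2*L)
U(x, T) = 0 (U(x, T) = 0*(-3) = 0)
z = 9 (z = 9 - 1*0 = 9 + 0 = 9)
v(N) = -7/8 - N/8 (v(N) = -(N - 1*(-7))/8 = -(N + 7)/8 = -(7 + N)/8 = -7/8 - N/8)
(z + v(4*1 + F(-3)))*13 = (9 + (-7/8 - (4*1 + (½)/(-3))/8))*13 = (9 + (-7/8 - (4 + (½)*(-⅓))/8))*13 = (9 + (-7/8 - (4 - ⅙)/8))*13 = (9 + (-7/8 - ⅛*23/6))*13 = (9 + (-7/8 - 23/48))*13 = (9 - 65/48)*13 = (367/48)*13 = 4771/48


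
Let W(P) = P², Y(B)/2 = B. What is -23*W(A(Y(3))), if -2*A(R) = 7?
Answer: -1127/4 ≈ -281.75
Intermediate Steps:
Y(B) = 2*B
A(R) = -7/2 (A(R) = -½*7 = -7/2)
-23*W(A(Y(3))) = -23*(-7/2)² = -23*49/4 = -1*1127/4 = -1127/4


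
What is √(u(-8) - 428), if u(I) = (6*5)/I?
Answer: I*√1727/2 ≈ 20.779*I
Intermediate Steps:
u(I) = 30/I
√(u(-8) - 428) = √(30/(-8) - 428) = √(30*(-⅛) - 428) = √(-15/4 - 428) = √(-1727/4) = I*√1727/2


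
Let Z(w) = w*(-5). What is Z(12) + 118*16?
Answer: 1828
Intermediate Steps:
Z(w) = -5*w
Z(12) + 118*16 = -5*12 + 118*16 = -60 + 1888 = 1828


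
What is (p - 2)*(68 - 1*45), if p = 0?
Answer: -46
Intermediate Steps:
(p - 2)*(68 - 1*45) = (0 - 2)*(68 - 1*45) = -2*(68 - 45) = -2*23 = -46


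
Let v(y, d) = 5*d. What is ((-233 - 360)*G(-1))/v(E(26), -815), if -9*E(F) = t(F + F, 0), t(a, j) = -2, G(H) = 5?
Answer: 593/815 ≈ 0.72761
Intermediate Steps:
E(F) = 2/9 (E(F) = -1/9*(-2) = 2/9)
((-233 - 360)*G(-1))/v(E(26), -815) = ((-233 - 360)*5)/((5*(-815))) = -593*5/(-4075) = -2965*(-1/4075) = 593/815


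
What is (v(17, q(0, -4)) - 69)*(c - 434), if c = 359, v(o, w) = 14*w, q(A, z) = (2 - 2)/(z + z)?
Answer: 5175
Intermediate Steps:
q(A, z) = 0 (q(A, z) = 0/((2*z)) = 0*(1/(2*z)) = 0)
(v(17, q(0, -4)) - 69)*(c - 434) = (14*0 - 69)*(359 - 434) = (0 - 69)*(-75) = -69*(-75) = 5175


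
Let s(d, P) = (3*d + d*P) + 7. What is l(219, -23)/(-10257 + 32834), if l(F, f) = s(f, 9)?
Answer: -269/22577 ≈ -0.011915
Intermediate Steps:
s(d, P) = 7 + 3*d + P*d (s(d, P) = (3*d + P*d) + 7 = 7 + 3*d + P*d)
l(F, f) = 7 + 12*f (l(F, f) = 7 + 3*f + 9*f = 7 + 12*f)
l(219, -23)/(-10257 + 32834) = (7 + 12*(-23))/(-10257 + 32834) = (7 - 276)/22577 = -269*1/22577 = -269/22577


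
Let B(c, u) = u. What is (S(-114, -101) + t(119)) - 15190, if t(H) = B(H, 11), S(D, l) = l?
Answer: -15280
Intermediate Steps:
t(H) = 11
(S(-114, -101) + t(119)) - 15190 = (-101 + 11) - 15190 = -90 - 15190 = -15280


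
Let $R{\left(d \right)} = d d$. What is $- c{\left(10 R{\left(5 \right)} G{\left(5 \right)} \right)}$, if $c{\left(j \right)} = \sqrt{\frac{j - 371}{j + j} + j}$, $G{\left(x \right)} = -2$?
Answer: $- \frac{i \sqrt{4991290}}{100} \approx - 22.341 i$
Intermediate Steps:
$R{\left(d \right)} = d^{2}$
$c{\left(j \right)} = \sqrt{j + \frac{-371 + j}{2 j}}$ ($c{\left(j \right)} = \sqrt{\frac{-371 + j}{2 j} + j} = \sqrt{j + \frac{-371 + j}{2 j}}$)
$- c{\left(10 R{\left(5 \right)} G{\left(5 \right)} \right)} = - \frac{\sqrt{2 - \frac{742}{10 \cdot 5^{2} \left(-2\right)} + 4 \cdot 10 \cdot 5^{2} \left(-2\right)}}{2} = - \frac{\sqrt{2 - \frac{742}{10 \cdot 25 \left(-2\right)} + 4 \cdot 10 \cdot 25 \left(-2\right)}}{2} = - \frac{\sqrt{2 - \frac{742}{250 \left(-2\right)} + 4 \cdot 250 \left(-2\right)}}{2} = - \frac{\sqrt{2 - \frac{742}{-500} + 4 \left(-500\right)}}{2} = - \frac{\sqrt{2 - - \frac{371}{250} - 2000}}{2} = - \frac{\sqrt{2 + \frac{371}{250} - 2000}}{2} = - \frac{\sqrt{- \frac{499129}{250}}}{2} = - \frac{\frac{1}{50} i \sqrt{4991290}}{2} = - \frac{i \sqrt{4991290}}{100}$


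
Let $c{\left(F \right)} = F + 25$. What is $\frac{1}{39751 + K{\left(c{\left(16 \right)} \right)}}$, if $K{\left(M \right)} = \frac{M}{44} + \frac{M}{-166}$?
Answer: $\frac{3652}{145173153} \approx 2.5156 \cdot 10^{-5}$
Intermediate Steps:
$c{\left(F \right)} = 25 + F$
$K{\left(M \right)} = \frac{61 M}{3652}$ ($K{\left(M \right)} = M \frac{1}{44} + M \left(- \frac{1}{166}\right) = \frac{M}{44} - \frac{M}{166} = \frac{61 M}{3652}$)
$\frac{1}{39751 + K{\left(c{\left(16 \right)} \right)}} = \frac{1}{39751 + \frac{61 \left(25 + 16\right)}{3652}} = \frac{1}{39751 + \frac{61}{3652} \cdot 41} = \frac{1}{39751 + \frac{2501}{3652}} = \frac{1}{\frac{145173153}{3652}} = \frac{3652}{145173153}$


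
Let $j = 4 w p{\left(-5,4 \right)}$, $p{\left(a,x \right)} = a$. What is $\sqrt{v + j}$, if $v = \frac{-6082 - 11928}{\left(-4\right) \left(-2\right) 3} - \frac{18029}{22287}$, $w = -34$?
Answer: $\frac{i \sqrt{141514003227}}{44574} \approx 8.4395 i$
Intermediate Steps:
$v = - \frac{66970261}{89148}$ ($v = - \frac{18010}{8 \cdot 3} - \frac{18029}{22287} = - \frac{18010}{24} - \frac{18029}{22287} = \left(-18010\right) \frac{1}{24} - \frac{18029}{22287} = - \frac{9005}{12} - \frac{18029}{22287} = - \frac{66970261}{89148} \approx -751.23$)
$j = 680$ ($j = 4 \left(-34\right) \left(-5\right) = \left(-136\right) \left(-5\right) = 680$)
$\sqrt{v + j} = \sqrt{- \frac{66970261}{89148} + 680} = \sqrt{- \frac{6349621}{89148}} = \frac{i \sqrt{141514003227}}{44574}$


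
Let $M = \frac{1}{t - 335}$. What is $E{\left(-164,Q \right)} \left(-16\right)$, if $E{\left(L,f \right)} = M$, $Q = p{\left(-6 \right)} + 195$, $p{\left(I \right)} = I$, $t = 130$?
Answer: $\frac{16}{205} \approx 0.078049$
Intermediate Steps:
$Q = 189$ ($Q = -6 + 195 = 189$)
$M = - \frac{1}{205}$ ($M = \frac{1}{130 - 335} = \frac{1}{-205} = - \frac{1}{205} \approx -0.0048781$)
$E{\left(L,f \right)} = - \frac{1}{205}$
$E{\left(-164,Q \right)} \left(-16\right) = \left(- \frac{1}{205}\right) \left(-16\right) = \frac{16}{205}$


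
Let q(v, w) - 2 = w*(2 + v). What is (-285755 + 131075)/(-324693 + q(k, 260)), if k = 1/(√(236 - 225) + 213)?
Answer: 1137183604090920/2383246429232459 - 20108400*√11/2383246429232459 ≈ 0.47716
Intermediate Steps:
k = 1/(213 + √11) (k = 1/(√11 + 213) = 1/(213 + √11) ≈ 0.0046229)
q(v, w) = 2 + w*(2 + v)
(-285755 + 131075)/(-324693 + q(k, 260)) = (-285755 + 131075)/(-324693 + (2 + 2*260 + (213/45358 - √11/45358)*260)) = -154680/(-324693 + (2 + 520 + (27690/22679 - 130*√11/22679))) = -154680/(-324693 + (11866128/22679 - 130*√11/22679)) = -154680/(-7351846419/22679 - 130*√11/22679)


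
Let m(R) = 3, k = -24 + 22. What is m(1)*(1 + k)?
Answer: -3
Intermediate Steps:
k = -2
m(1)*(1 + k) = 3*(1 - 2) = 3*(-1) = -3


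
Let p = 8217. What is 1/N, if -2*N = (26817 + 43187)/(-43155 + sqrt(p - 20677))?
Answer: 43155/35002 - I*sqrt(3115)/17501 ≈ 1.2329 - 0.0031891*I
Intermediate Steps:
N = -35002/(-43155 + 2*I*sqrt(3115)) (N = -(26817 + 43187)/(2*(-43155 + sqrt(8217 - 20677))) = -35002/(-43155 + sqrt(-12460)) = -35002/(-43155 + 2*I*sqrt(3115)) ≈ 0.81107 + 0.0020979*I)
1/N = 1/(43157466/53210471 + 70004*I*sqrt(3115)/1862366485)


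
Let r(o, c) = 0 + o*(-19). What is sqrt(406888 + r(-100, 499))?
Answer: 2*sqrt(102197) ≈ 639.37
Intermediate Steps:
r(o, c) = -19*o (r(o, c) = 0 - 19*o = -19*o)
sqrt(406888 + r(-100, 499)) = sqrt(406888 - 19*(-100)) = sqrt(406888 + 1900) = sqrt(408788) = 2*sqrt(102197)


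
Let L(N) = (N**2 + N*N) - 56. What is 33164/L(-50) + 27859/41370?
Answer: 62905399/8522220 ≈ 7.3813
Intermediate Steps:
L(N) = -56 + 2*N**2 (L(N) = (N**2 + N**2) - 56 = 2*N**2 - 56 = -56 + 2*N**2)
33164/L(-50) + 27859/41370 = 33164/(-56 + 2*(-50)**2) + 27859/41370 = 33164/(-56 + 2*2500) + 27859*(1/41370) = 33164/(-56 + 5000) + 27859/41370 = 33164/4944 + 27859/41370 = 33164*(1/4944) + 27859/41370 = 8291/1236 + 27859/41370 = 62905399/8522220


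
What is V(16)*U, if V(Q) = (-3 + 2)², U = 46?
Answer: 46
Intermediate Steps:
V(Q) = 1 (V(Q) = (-1)² = 1)
V(16)*U = 1*46 = 46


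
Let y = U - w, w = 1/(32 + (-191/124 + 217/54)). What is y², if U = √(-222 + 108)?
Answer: (3348 - 115433*I*√114)²/13324777489 ≈ -114.0 - 0.61935*I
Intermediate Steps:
w = 3348/115433 (w = 1/(32 + (-191*1/124 + 217*(1/54))) = 1/(32 + (-191/124 + 217/54)) = 1/(32 + 8297/3348) = 1/(115433/3348) = 3348/115433 ≈ 0.029004)
U = I*√114 (U = √(-114) = I*√114 ≈ 10.677*I)
y = -3348/115433 + I*√114 (y = I*√114 - 1*3348/115433 = I*√114 - 3348/115433 = -3348/115433 + I*√114 ≈ -0.029004 + 10.677*I)
y² = (-3348/115433 + I*√114)²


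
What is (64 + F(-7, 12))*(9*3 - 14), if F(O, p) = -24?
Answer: 520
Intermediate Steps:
(64 + F(-7, 12))*(9*3 - 14) = (64 - 24)*(9*3 - 14) = 40*(27 - 14) = 40*13 = 520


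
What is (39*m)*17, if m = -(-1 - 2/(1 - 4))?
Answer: 221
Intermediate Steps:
m = 1/3 (m = -(-1 - 2/(-3)) = -(-1 - 2*(-1/3)) = -(-1 + 2/3) = -1*(-1/3) = 1/3 ≈ 0.33333)
(39*m)*17 = (39*(1/3))*17 = 13*17 = 221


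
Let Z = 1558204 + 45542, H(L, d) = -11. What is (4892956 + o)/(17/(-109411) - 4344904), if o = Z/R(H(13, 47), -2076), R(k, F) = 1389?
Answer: -247922394879310/220101074992743 ≈ -1.1264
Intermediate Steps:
Z = 1603746
o = 534582/463 (o = 1603746/1389 = 1603746*(1/1389) = 534582/463 ≈ 1154.6)
(4892956 + o)/(17/(-109411) - 4344904) = (4892956 + 534582/463)/(17/(-109411) - 4344904) = 2265973210/(463*(-1/109411*17 - 4344904)) = 2265973210/(463*(-17/109411 - 4344904)) = 2265973210/(463*(-475380291561/109411)) = (2265973210/463)*(-109411/475380291561) = -247922394879310/220101074992743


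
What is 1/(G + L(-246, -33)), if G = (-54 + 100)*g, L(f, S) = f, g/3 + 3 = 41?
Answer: 1/4998 ≈ 0.00020008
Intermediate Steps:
g = 114 (g = -9 + 3*41 = -9 + 123 = 114)
G = 5244 (G = (-54 + 100)*114 = 46*114 = 5244)
1/(G + L(-246, -33)) = 1/(5244 - 246) = 1/4998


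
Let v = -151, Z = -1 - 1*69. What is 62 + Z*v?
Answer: 10632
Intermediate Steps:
Z = -70 (Z = -1 - 69 = -70)
62 + Z*v = 62 - 70*(-151) = 62 + 10570 = 10632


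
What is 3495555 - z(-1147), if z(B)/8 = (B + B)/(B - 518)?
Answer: 157299479/45 ≈ 3.4955e+6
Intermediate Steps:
z(B) = 16*B/(-518 + B) (z(B) = 8*((B + B)/(B - 518)) = 8*((2*B)/(-518 + B)) = 8*(2*B/(-518 + B)) = 16*B/(-518 + B))
3495555 - z(-1147) = 3495555 - 16*(-1147)/(-518 - 1147) = 3495555 - 16*(-1147)/(-1665) = 3495555 - 16*(-1147)*(-1)/1665 = 3495555 - 1*496/45 = 3495555 - 496/45 = 157299479/45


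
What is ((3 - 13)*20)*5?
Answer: -1000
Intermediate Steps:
((3 - 13)*20)*5 = -10*20*5 = -200*5 = -1000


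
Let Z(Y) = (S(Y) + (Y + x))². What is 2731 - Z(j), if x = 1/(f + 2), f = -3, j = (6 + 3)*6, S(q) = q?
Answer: -8718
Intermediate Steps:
j = 54 (j = 9*6 = 54)
x = -1 (x = 1/(-3 + 2) = 1/(-1) = -1)
Z(Y) = (-1 + 2*Y)² (Z(Y) = (Y + (Y - 1))² = (Y + (-1 + Y))² = (-1 + 2*Y)²)
2731 - Z(j) = 2731 - (-1 + 2*54)² = 2731 - (-1 + 108)² = 2731 - 1*107² = 2731 - 1*11449 = 2731 - 11449 = -8718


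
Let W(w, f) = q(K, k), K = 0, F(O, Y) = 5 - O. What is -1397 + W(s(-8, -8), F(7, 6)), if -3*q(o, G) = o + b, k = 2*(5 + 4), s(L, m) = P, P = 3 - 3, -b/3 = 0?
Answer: -1397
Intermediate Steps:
b = 0 (b = -3*0 = 0)
P = 0
s(L, m) = 0
k = 18 (k = 2*9 = 18)
q(o, G) = -o/3 (q(o, G) = -(o + 0)/3 = -o/3)
W(w, f) = 0 (W(w, f) = -⅓*0 = 0)
-1397 + W(s(-8, -8), F(7, 6)) = -1397 + 0 = -1397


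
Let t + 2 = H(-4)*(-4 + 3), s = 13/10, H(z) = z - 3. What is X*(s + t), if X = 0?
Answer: 0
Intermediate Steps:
H(z) = -3 + z
s = 13/10 (s = 13*(1/10) = 13/10 ≈ 1.3000)
t = 5 (t = -2 + (-3 - 4)*(-4 + 3) = -2 - 7*(-1) = -2 + 7 = 5)
X*(s + t) = 0*(13/10 + 5) = 0*(63/10) = 0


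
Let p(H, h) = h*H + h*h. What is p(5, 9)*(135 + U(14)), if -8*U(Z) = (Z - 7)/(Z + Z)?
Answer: 272097/16 ≈ 17006.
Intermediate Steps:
p(H, h) = h² + H*h (p(H, h) = H*h + h² = h² + H*h)
U(Z) = -(-7 + Z)/(16*Z) (U(Z) = -(Z - 7)/(8*(Z + Z)) = -(-7 + Z)/(8*(2*Z)) = -(-7 + Z)*1/(2*Z)/8 = -(-7 + Z)/(16*Z))
p(5, 9)*(135 + U(14)) = (9*(5 + 9))*(135 + (1/16)*(7 - 1*14)/14) = (9*14)*(135 + (1/16)*(1/14)*(7 - 14)) = 126*(135 + (1/16)*(1/14)*(-7)) = 126*(135 - 1/32) = 126*(4319/32) = 272097/16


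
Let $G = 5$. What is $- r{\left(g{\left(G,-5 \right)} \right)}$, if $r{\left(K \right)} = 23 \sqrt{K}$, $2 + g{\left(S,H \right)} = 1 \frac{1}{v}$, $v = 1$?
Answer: $- 23 i \approx - 23.0 i$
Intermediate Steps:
$g{\left(S,H \right)} = -1$ ($g{\left(S,H \right)} = -2 + 1 \cdot 1^{-1} = -2 + 1 \cdot 1 = -2 + 1 = -1$)
$- r{\left(g{\left(G,-5 \right)} \right)} = - 23 \sqrt{-1} = - 23 i$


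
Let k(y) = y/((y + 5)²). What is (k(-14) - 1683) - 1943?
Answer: -293720/81 ≈ -3626.2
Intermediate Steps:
k(y) = y/(5 + y)² (k(y) = y/((5 + y)²) = y/(5 + y)²)
(k(-14) - 1683) - 1943 = (-14/(5 - 14)² - 1683) - 1943 = (-14/(-9)² - 1683) - 1943 = (-14*1/81 - 1683) - 1943 = (-14/81 - 1683) - 1943 = -136337/81 - 1943 = -293720/81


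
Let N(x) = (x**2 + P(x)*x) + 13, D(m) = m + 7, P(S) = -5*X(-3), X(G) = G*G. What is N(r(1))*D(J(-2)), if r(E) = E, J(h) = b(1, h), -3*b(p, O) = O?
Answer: -713/3 ≈ -237.67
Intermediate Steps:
X(G) = G**2
b(p, O) = -O/3
J(h) = -h/3
P(S) = -45 (P(S) = -5*(-3)**2 = -5*9 = -45)
D(m) = 7 + m
N(x) = 13 + x**2 - 45*x (N(x) = (x**2 - 45*x) + 13 = 13 + x**2 - 45*x)
N(r(1))*D(J(-2)) = (13 + 1**2 - 45*1)*(7 - 1/3*(-2)) = (13 + 1 - 45)*(7 + 2/3) = -31*23/3 = -713/3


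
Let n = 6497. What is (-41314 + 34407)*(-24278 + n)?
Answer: 122813367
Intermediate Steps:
(-41314 + 34407)*(-24278 + n) = (-41314 + 34407)*(-24278 + 6497) = -6907*(-17781) = 122813367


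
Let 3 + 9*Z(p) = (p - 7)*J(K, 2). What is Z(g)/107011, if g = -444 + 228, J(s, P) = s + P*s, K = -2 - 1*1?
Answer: 668/321033 ≈ 0.0020808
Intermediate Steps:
K = -3 (K = -2 - 1 = -3)
g = -216
Z(p) = 20/3 - p (Z(p) = -1/3 + ((p - 7)*(-3*(1 + 2)))/9 = -1/3 + ((-7 + p)*(-3*3))/9 = -1/3 + ((-7 + p)*(-9))/9 = -1/3 + (63 - 9*p)/9 = -1/3 + (7 - p) = 20/3 - p)
Z(g)/107011 = (20/3 - 1*(-216))/107011 = (20/3 + 216)*(1/107011) = (668/3)*(1/107011) = 668/321033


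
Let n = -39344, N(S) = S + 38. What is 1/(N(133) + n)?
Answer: -1/39173 ≈ -2.5528e-5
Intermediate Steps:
N(S) = 38 + S
1/(N(133) + n) = 1/((38 + 133) - 39344) = 1/(171 - 39344) = 1/(-39173) = -1/39173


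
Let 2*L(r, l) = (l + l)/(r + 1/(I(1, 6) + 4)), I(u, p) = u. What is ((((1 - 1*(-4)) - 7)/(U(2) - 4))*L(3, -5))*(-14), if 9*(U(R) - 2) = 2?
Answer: 1575/64 ≈ 24.609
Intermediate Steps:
U(R) = 20/9 (U(R) = 2 + (⅑)*2 = 2 + 2/9 = 20/9)
L(r, l) = l/(⅕ + r) (L(r, l) = ((l + l)/(r + 1/(1 + 4)))/2 = ((2*l)/(r + 1/5))/2 = ((2*l)/(r + ⅕))/2 = ((2*l)/(⅕ + r))/2 = (2*l/(⅕ + r))/2 = l/(⅕ + r))
((((1 - 1*(-4)) - 7)/(U(2) - 4))*L(3, -5))*(-14) = ((((1 - 1*(-4)) - 7)/(20/9 - 4))*(5*(-5)/(1 + 5*3)))*(-14) = ((((1 + 4) - 7)/(-16/9))*(5*(-5)/(1 + 15)))*(-14) = (((5 - 7)*(-9/16))*(5*(-5)/16))*(-14) = ((-2*(-9/16))*(5*(-5)*(1/16)))*(-14) = ((9/8)*(-25/16))*(-14) = -225/128*(-14) = 1575/64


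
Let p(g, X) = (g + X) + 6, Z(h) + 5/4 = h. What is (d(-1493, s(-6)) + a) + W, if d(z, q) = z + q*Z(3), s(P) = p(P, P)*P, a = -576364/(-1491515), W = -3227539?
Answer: -4816055121671/1491515 ≈ -3.2290e+6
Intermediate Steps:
Z(h) = -5/4 + h
p(g, X) = 6 + X + g (p(g, X) = (X + g) + 6 = 6 + X + g)
a = 576364/1491515 (a = -576364*(-1/1491515) = 576364/1491515 ≈ 0.38643)
s(P) = P*(6 + 2*P) (s(P) = (6 + P + P)*P = (6 + 2*P)*P = P*(6 + 2*P))
d(z, q) = z + 7*q/4 (d(z, q) = z + q*(-5/4 + 3) = z + q*(7/4) = z + 7*q/4)
(d(-1493, s(-6)) + a) + W = ((-1493 + 7*(2*(-6)*(3 - 6))/4) + 576364/1491515) - 3227539 = ((-1493 + 7*(2*(-6)*(-3))/4) + 576364/1491515) - 3227539 = ((-1493 + (7/4)*36) + 576364/1491515) - 3227539 = ((-1493 + 63) + 576364/1491515) - 3227539 = (-1430 + 576364/1491515) - 3227539 = -2132290086/1491515 - 3227539 = -4816055121671/1491515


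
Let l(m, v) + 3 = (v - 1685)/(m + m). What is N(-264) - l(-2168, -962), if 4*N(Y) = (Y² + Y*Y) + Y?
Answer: 150825113/4336 ≈ 34784.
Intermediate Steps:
l(m, v) = -3 + (-1685 + v)/(2*m) (l(m, v) = -3 + (v - 1685)/(m + m) = -3 + (-1685 + v)/((2*m)) = -3 + (-1685 + v)*(1/(2*m)) = -3 + (-1685 + v)/(2*m))
N(Y) = Y²/2 + Y/4 (N(Y) = ((Y² + Y*Y) + Y)/4 = ((Y² + Y²) + Y)/4 = (2*Y² + Y)/4 = (Y + 2*Y²)/4 = Y²/2 + Y/4)
N(-264) - l(-2168, -962) = (¼)*(-264)*(1 + 2*(-264)) - (-1685 - 962 - 6*(-2168))/(2*(-2168)) = (¼)*(-264)*(1 - 528) - (-1)*(-1685 - 962 + 13008)/(2*2168) = (¼)*(-264)*(-527) - (-1)*10361/(2*2168) = 34782 - 1*(-10361/4336) = 34782 + 10361/4336 = 150825113/4336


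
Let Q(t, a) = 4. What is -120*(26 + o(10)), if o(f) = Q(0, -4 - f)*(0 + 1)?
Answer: -3600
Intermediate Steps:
o(f) = 4 (o(f) = 4*(0 + 1) = 4*1 = 4)
-120*(26 + o(10)) = -120*(26 + 4) = -120*30 = -3600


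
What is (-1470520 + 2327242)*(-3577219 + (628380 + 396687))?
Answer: -2186484765744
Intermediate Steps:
(-1470520 + 2327242)*(-3577219 + (628380 + 396687)) = 856722*(-3577219 + 1025067) = 856722*(-2552152) = -2186484765744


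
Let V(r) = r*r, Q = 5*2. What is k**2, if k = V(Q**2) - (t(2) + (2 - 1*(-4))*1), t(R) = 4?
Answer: 99800100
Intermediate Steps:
Q = 10
V(r) = r**2
k = 9990 (k = (10**2)**2 - (4 + (2 - 1*(-4))*1) = 100**2 - (4 + (2 + 4)*1) = 10000 - (4 + 6*1) = 10000 - (4 + 6) = 10000 - 1*10 = 10000 - 10 = 9990)
k**2 = 9990**2 = 99800100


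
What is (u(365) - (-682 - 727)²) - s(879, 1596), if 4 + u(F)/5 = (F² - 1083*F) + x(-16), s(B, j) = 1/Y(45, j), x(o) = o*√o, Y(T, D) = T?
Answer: -148304296/45 - 320*I ≈ -3.2957e+6 - 320.0*I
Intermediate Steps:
x(o) = o^(3/2)
s(B, j) = 1/45
u(F) = -20 - 5415*F - 320*I + 5*F² (u(F) = -20 + 5*((F² - 1083*F) + (-16)^(3/2)) = -20 + 5*((F² - 1083*F) - 64*I) = -20 + 5*(F² - 1083*F - 64*I) = -20 + (-5415*F - 320*I + 5*F²) = -20 - 5415*F - 320*I + 5*F²)
(u(365) - (-682 - 727)²) - s(879, 1596) = ((-20 - 5415*365 - 320*I + 5*365²) - (-682 - 727)²) - 1*1/45 = ((-20 - 1976475 - 320*I + 5*133225) - 1*(-1409)²) - 1/45 = ((-20 - 1976475 - 320*I + 666125) - 1*1985281) - 1/45 = ((-1310370 - 320*I) - 1985281) - 1/45 = (-3295651 - 320*I) - 1/45 = -148304296/45 - 320*I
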